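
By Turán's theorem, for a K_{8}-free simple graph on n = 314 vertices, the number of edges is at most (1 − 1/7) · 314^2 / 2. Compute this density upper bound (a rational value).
Turán density bound = (6/7) · 314^2/2 = 295788/7 ≈ 42255.4286

Turán's theorem: ex(n, K_{r+1}) is achieved by the complete r-partite Turán graph T(n, r) with parts as balanced as possible, and is at most (1 − 1/r) · n^2/2. For r = 7, n = 314: the density bound is (6/7) · 98596/2 = 295788/7 ≈ 42255.4286. The integer-valued extremum is e(T(314, 7)) = 42255, which is strictly less than the density bound 295788/7 since 7 ∤ 314 (the parts of T(314, 7) cannot all be equal).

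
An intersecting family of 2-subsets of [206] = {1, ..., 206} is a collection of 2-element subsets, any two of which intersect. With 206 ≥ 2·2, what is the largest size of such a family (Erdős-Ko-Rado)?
max |F| = C(205, 1) = 205

Erdős-Ko-Rado (1961): when n ≥ 2k, max |F| = C(n−1, k−1). The bound is attained by the star {A : i ∈ A} for any fixed i ∈ [n]. Here C(206−1, 2−1) = C(205, 1) = 205.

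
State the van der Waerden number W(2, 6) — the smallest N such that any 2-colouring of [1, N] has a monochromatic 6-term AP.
W(2, 6) = 1132

W(2, 6) = 1132. The lower bound W(2, 6) > 1131 comes from an explicit good 2-colouring of [1, 1131]; the upper bound W(2, 6) ≤ 1132 was verified by exhaustive search over 2-colourings of [1, 1132].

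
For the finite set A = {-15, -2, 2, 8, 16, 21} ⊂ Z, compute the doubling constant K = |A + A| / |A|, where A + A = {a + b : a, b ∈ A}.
K = |A + A| / |A| = 20/6 = 10/3

Enumerate A + A = {a + b : a, b ∈ A}. With |A| = 6, there are |A|^2 = 36 ordered sum pairs; collecting distinct values, A + A = {-30, -17, -13, -7, -4, 0, 1, 4, 6, 10, 14, 16, 18, 19, 23, 24, 29, 32, 37, 42}, so |A + A| = 20. Thus K = 20/6 = 10/3. For comparison, the minimum possible |A + A| over all 6-element sets is 2·6 − 1 = 11 (so min K = 11/6), attained only by arithmetic progressions.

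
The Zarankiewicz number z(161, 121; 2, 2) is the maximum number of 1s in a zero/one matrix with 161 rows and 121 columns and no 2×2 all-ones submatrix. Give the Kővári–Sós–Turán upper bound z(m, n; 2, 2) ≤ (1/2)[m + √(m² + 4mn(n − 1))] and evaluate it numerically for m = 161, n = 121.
z(161, 121; 2, 2) ≤ (1/2)[161 + √(161² + 4·161·121·120)] = (1/2)[161 + √9376801] = 1611.5781

Kővári–Sós–Turán: let r_1, ..., r_161 be the row sums and z = Σ r_i the total number of 1s. Each pair of columns can share at most one row with both entries 1 (else a 2×2 all-ones block appears), so Σ_i C(r_i, 2) ≤ C(121, 2) = 7260. By convexity Σ_i C(r_i, 2) ≥ 161·C(z/161, 2) = z(z − 161)/(2·161), giving z² − 161z − 161·121·120 ≤ 0 and hence z ≤ (1/2)[161 + √(25921 + 4·2337720)] = (1/2)[161 + √9376801] ≈ (1/2)(161 + 3062.1563) = 1611.5781.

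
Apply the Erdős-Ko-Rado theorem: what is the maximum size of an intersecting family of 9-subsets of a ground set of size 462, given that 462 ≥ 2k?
max |F| = C(461, 8) = 47595368039098815

The Erdős-Ko-Rado theorem states: for n ≥ 2k, an intersecting family of k-subsets of an n-element set has size at most C(n − 1, k − 1), with equality for 'star' families {A ⊆ [n] : |A| = k, i ∈ A} (fix an element i). For n = 462, k = 9: C(461, 8) = 47595368039098815.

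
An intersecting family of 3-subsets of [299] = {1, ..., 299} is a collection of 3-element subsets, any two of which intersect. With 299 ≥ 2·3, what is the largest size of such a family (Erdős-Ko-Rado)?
max |F| = C(298, 2) = 44253

Erdős-Ko-Rado (1961): when n ≥ 2k, max |F| = C(n−1, k−1). The bound is attained by the star {A : i ∈ A} for any fixed i ∈ [n]. Here C(299−1, 3−1) = C(298, 2) = 44253.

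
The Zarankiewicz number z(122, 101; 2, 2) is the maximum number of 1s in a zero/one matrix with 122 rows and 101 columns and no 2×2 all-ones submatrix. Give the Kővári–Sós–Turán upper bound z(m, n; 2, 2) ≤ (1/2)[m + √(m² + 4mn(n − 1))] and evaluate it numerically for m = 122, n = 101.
z(122, 101; 2, 2) ≤ (1/2)[122 + √(122² + 4·122·101·100)] = (1/2)[122 + √4943684] = 1172.7198

Kővári–Sós–Turán: let r_1, ..., r_122 be the row sums and z = Σ r_i the total number of 1s. Each pair of columns can share at most one row with both entries 1 (else a 2×2 all-ones block appears), so Σ_i C(r_i, 2) ≤ C(101, 2) = 5050. By convexity Σ_i C(r_i, 2) ≥ 122·C(z/122, 2) = z(z − 122)/(2·122), giving z² − 122z − 122·101·100 ≤ 0 and hence z ≤ (1/2)[122 + √(14884 + 4·1232200)] = (1/2)[122 + √4943684] ≈ (1/2)(122 + 2223.4397) = 1172.7198.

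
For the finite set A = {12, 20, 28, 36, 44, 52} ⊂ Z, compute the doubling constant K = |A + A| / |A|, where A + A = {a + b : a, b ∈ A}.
K = |A + A| / |A| = 11/6

Enumerate A + A = {a + b : a, b ∈ A}. With |A| = 6, there are |A|^2 = 36 ordered sum pairs; collecting distinct values, A + A = {24, 32, 40, 48, 56, 64, 72, 80, 88, 96, 104}, so |A + A| = 11. Thus K = 11/6. Here |A + A| = 2|A| − 1 = 11, the minimum possible — so K = 11/6 is minimal, which holds iff A is an arithmetic progression.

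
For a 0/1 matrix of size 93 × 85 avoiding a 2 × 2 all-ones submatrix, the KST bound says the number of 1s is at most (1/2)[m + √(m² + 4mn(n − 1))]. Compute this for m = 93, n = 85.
z(93, 85; 2, 2) ≤ (1/2)[93 + √(93² + 4·93·85·84)] = (1/2)[93 + √2664729] = 862.6999

Kővári–Sós–Turán: let r_1, ..., r_93 be the row sums and z = Σ r_i the total number of 1s. Each pair of columns can share at most one row with both entries 1 (else a 2×2 all-ones block appears), so Σ_i C(r_i, 2) ≤ C(85, 2) = 3570. By convexity Σ_i C(r_i, 2) ≥ 93·C(z/93, 2) = z(z − 93)/(2·93), giving z² − 93z − 93·85·84 ≤ 0 and hence z ≤ (1/2)[93 + √(8649 + 4·664020)] = (1/2)[93 + √2664729] ≈ (1/2)(93 + 1632.3998) = 862.6999.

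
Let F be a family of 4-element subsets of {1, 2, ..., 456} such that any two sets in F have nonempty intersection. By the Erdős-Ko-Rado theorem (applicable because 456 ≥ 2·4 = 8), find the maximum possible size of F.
max |F| = C(455, 3) = 15596035

Erdős-Ko-Rado (1961): when n ≥ 2k, max |F| = C(n−1, k−1). The bound is attained by the star {A : i ∈ A} for any fixed i ∈ [n]. Here C(456−1, 4−1) = C(455, 3) = 15596035.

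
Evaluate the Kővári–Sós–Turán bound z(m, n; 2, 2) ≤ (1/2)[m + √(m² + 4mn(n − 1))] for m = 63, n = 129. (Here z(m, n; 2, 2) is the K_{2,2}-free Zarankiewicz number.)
z(63, 129; 2, 2) ≤ (1/2)[63 + √(63² + 4·63·129·128)] = (1/2)[63 + √4164993] = 1051.9157

Kővári–Sós–Turán: let r_1, ..., r_63 be the row sums and z = Σ r_i the total number of 1s. Each pair of columns can share at most one row with both entries 1 (else a 2×2 all-ones block appears), so Σ_i C(r_i, 2) ≤ C(129, 2) = 8256. By convexity Σ_i C(r_i, 2) ≥ 63·C(z/63, 2) = z(z − 63)/(2·63), giving z² − 63z − 63·129·128 ≤ 0 and hence z ≤ (1/2)[63 + √(3969 + 4·1040256)] = (1/2)[63 + √4164993] ≈ (1/2)(63 + 2040.8314) = 1051.9157.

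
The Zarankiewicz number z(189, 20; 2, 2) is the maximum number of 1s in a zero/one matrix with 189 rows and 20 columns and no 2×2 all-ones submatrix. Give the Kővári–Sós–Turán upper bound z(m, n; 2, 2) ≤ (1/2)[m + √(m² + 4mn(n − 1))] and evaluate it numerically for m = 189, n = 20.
z(189, 20; 2, 2) ≤ (1/2)[189 + √(189² + 4·189·20·19)] = (1/2)[189 + √323001] = 378.6659

Kővári–Sós–Turán: let r_1, ..., r_189 be the row sums and z = Σ r_i the total number of 1s. Each pair of columns can share at most one row with both entries 1 (else a 2×2 all-ones block appears), so Σ_i C(r_i, 2) ≤ C(20, 2) = 190. By convexity Σ_i C(r_i, 2) ≥ 189·C(z/189, 2) = z(z − 189)/(2·189), giving z² − 189z − 189·20·19 ≤ 0 and hence z ≤ (1/2)[189 + √(35721 + 4·71820)] = (1/2)[189 + √323001] ≈ (1/2)(189 + 568.3318) = 378.6659.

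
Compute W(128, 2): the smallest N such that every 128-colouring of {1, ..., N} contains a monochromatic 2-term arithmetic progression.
W(128, 2) = 128 + 1 = 129

A 2-term AP is any pair of integers, so a monochromatic 2-AP exists iff some colour is used at least twice. With 128 colours, the colouring i ↦ i on {1, ..., 128} uses each colour once, avoiding any monochromatic pair, so W(128, 2) > 128. For {1, ..., 129}, pigeonhole forces two integers of the same colour, which form a monochromatic 2-AP. Hence W(128, 2) = 129.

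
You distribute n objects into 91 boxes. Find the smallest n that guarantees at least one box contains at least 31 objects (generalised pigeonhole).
n = (31 − 1)·91 + 1 = 2731

By the generalised pigeonhole principle, to guarantee some box contains ≥ r objects we need more than (r − 1) · k objects total. Threshold: n = (r − 1) · k + 1. With r = 31 and k = 91: n = 30 · 91 + 1 = 2730 + 1 = 2731. For n = 2730 = 30 · 91, we can put exactly 30 objects in every box, avoiding 31 in any single one — so 2731 is tight.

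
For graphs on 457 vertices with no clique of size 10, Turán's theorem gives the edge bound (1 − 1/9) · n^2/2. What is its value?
Turán density bound = (8/9) · 457^2/2 = 835396/9 ≈ 92821.7778

Turán's theorem: ex(n, K_{r+1}) is achieved by the complete r-partite Turán graph T(n, r) with parts as balanced as possible, and is at most (1 − 1/r) · n^2/2. For r = 9, n = 457: the density bound is (8/9) · 208849/2 = 835396/9 ≈ 92821.7778. The integer-valued extremum is e(T(457, 9)) = 92821, which is strictly less than the density bound 835396/9 since 9 ∤ 457 (the parts of T(457, 9) cannot all be equal).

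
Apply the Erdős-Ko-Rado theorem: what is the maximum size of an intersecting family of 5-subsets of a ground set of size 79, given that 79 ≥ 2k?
max |F| = C(78, 4) = 1426425

The Erdős-Ko-Rado theorem states: for n ≥ 2k, an intersecting family of k-subsets of an n-element set has size at most C(n − 1, k − 1), with equality for 'star' families {A ⊆ [n] : |A| = k, i ∈ A} (fix an element i). For n = 79, k = 5: C(78, 4) = 1426425.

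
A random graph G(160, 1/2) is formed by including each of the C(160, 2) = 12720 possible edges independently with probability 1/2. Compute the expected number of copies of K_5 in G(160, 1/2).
E[# K_5] = C(160, 5) · (1/2)^C(5, 2) = 820384032 / 2^10 = 25637001/32 = 801156.28125

For each 5-subset S of vertices (there are C(160, 5) = 820384032 such S), let X_S = 1 if S induces a K_5 (all C(5, 2) = 10 edges present). Then P(X_S = 1) = (1/2)^10 = 1/1024. By linearity of expectation, E[# K_5] = C(160, 5) · (1/2)^10 = 820384032 / 1024 = 25637001/32 = 801156.28125.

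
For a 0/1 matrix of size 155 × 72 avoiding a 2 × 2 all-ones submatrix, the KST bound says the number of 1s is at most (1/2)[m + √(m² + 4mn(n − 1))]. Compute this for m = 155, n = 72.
z(155, 72; 2, 2) ≤ (1/2)[155 + √(155² + 4·155·72·71)] = (1/2)[155 + √3193465] = 971.0134

Kővári–Sós–Turán: let r_1, ..., r_155 be the row sums and z = Σ r_i the total number of 1s. Each pair of columns can share at most one row with both entries 1 (else a 2×2 all-ones block appears), so Σ_i C(r_i, 2) ≤ C(72, 2) = 2556. By convexity Σ_i C(r_i, 2) ≥ 155·C(z/155, 2) = z(z − 155)/(2·155), giving z² − 155z − 155·72·71 ≤ 0 and hence z ≤ (1/2)[155 + √(24025 + 4·792360)] = (1/2)[155 + √3193465] ≈ (1/2)(155 + 1787.0269) = 971.0134.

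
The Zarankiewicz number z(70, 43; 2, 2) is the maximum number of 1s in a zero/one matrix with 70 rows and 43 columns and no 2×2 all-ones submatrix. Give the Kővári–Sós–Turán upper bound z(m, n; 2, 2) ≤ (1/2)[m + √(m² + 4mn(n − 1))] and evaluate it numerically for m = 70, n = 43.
z(70, 43; 2, 2) ≤ (1/2)[70 + √(70² + 4·70·43·42)] = (1/2)[70 + √510580] = 392.2744

Kővári–Sós–Turán: let r_1, ..., r_70 be the row sums and z = Σ r_i the total number of 1s. Each pair of columns can share at most one row with both entries 1 (else a 2×2 all-ones block appears), so Σ_i C(r_i, 2) ≤ C(43, 2) = 903. By convexity Σ_i C(r_i, 2) ≥ 70·C(z/70, 2) = z(z − 70)/(2·70), giving z² − 70z − 70·43·42 ≤ 0 and hence z ≤ (1/2)[70 + √(4900 + 4·126420)] = (1/2)[70 + √510580] ≈ (1/2)(70 + 714.5488) = 392.2744.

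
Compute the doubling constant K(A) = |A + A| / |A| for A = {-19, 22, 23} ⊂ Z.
K = |A + A| / |A| = 6/3 = 2

Enumerate A + A = {a + b : a, b ∈ A}. With |A| = 3, there are |A|^2 = 9 ordered sum pairs; collecting distinct values, A + A = {-38, 3, 4, 44, 45, 46}, so |A + A| = 6. Thus K = 6/3 = 2. For comparison, the minimum possible |A + A| over all 3-element sets is 2·3 − 1 = 5 (so min K = 5/3), attained only by arithmetic progressions.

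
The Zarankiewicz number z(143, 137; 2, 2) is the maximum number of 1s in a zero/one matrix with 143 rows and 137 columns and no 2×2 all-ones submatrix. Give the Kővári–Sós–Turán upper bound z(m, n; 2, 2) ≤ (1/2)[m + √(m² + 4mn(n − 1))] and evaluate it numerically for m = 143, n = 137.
z(143, 137; 2, 2) ≤ (1/2)[143 + √(143² + 4·143·137·136)] = (1/2)[143 + √10677953] = 1705.3569

Kővári–Sós–Turán: let r_1, ..., r_143 be the row sums and z = Σ r_i the total number of 1s. Each pair of columns can share at most one row with both entries 1 (else a 2×2 all-ones block appears), so Σ_i C(r_i, 2) ≤ C(137, 2) = 9316. By convexity Σ_i C(r_i, 2) ≥ 143·C(z/143, 2) = z(z − 143)/(2·143), giving z² − 143z − 143·137·136 ≤ 0 and hence z ≤ (1/2)[143 + √(20449 + 4·2664376)] = (1/2)[143 + √10677953] ≈ (1/2)(143 + 3267.7137) = 1705.3569.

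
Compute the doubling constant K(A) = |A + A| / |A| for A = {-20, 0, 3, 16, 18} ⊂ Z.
K = |A + A| / |A| = 15/5 = 3

Enumerate A + A = {a + b : a, b ∈ A}. With |A| = 5, there are |A|^2 = 25 ordered sum pairs; collecting distinct values, A + A = {-40, -20, -17, -4, -2, 0, 3, 6, 16, 18, 19, 21, 32, 34, 36}, so |A + A| = 15. Thus K = 15/5 = 3. For comparison, the minimum possible |A + A| over all 5-element sets is 2·5 − 1 = 9 (so min K = 9/5), attained only by arithmetic progressions.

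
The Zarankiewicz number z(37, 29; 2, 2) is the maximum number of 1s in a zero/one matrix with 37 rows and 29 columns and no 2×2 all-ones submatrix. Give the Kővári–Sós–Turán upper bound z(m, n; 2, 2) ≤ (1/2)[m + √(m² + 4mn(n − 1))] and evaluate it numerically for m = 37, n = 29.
z(37, 29; 2, 2) ≤ (1/2)[37 + √(37² + 4·37·29·28)] = (1/2)[37 + √121545] = 192.8165

Kővári–Sós–Turán: let r_1, ..., r_37 be the row sums and z = Σ r_i the total number of 1s. Each pair of columns can share at most one row with both entries 1 (else a 2×2 all-ones block appears), so Σ_i C(r_i, 2) ≤ C(29, 2) = 406. By convexity Σ_i C(r_i, 2) ≥ 37·C(z/37, 2) = z(z − 37)/(2·37), giving z² − 37z − 37·29·28 ≤ 0 and hence z ≤ (1/2)[37 + √(1369 + 4·30044)] = (1/2)[37 + √121545] ≈ (1/2)(37 + 348.633) = 192.8165.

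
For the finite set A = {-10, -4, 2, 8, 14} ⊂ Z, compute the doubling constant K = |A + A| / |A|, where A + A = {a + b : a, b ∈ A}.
K = |A + A| / |A| = 9/5

Enumerate A + A = {a + b : a, b ∈ A}. With |A| = 5, there are |A|^2 = 25 ordered sum pairs; collecting distinct values, A + A = {-20, -14, -8, -2, 4, 10, 16, 22, 28}, so |A + A| = 9. Thus K = 9/5. Here |A + A| = 2|A| − 1 = 9, the minimum possible — so K = 9/5 is minimal, which holds iff A is an arithmetic progression.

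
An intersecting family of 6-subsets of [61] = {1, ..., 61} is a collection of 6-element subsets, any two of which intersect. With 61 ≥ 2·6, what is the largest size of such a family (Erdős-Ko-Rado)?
max |F| = C(60, 5) = 5461512

The Erdős-Ko-Rado theorem states: for n ≥ 2k, an intersecting family of k-subsets of an n-element set has size at most C(n − 1, k − 1), with equality for 'star' families {A ⊆ [n] : |A| = k, i ∈ A} (fix an element i). For n = 61, k = 6: C(60, 5) = 5461512.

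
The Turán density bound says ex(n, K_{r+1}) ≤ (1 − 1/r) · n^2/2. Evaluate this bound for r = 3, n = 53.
Turán density bound = (2/3) · 53^2/2 = 2809/3 ≈ 936.3333

Turán's theorem: ex(n, K_{r+1}) is achieved by the complete r-partite Turán graph T(n, r) with parts as balanced as possible, and is at most (1 − 1/r) · n^2/2. For r = 3, n = 53: the density bound is (2/3) · 2809/2 = 2809/3 ≈ 936.3333. The integer-valued extremum is e(T(53, 3)) = 936, which is strictly less than the density bound 2809/3 since 3 ∤ 53 (the parts of T(53, 3) cannot all be equal).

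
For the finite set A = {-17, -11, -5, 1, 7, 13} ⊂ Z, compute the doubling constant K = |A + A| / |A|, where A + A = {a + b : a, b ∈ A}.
K = |A + A| / |A| = 11/6

Enumerate A + A = {a + b : a, b ∈ A}. With |A| = 6, there are |A|^2 = 36 ordered sum pairs; collecting distinct values, A + A = {-34, -28, -22, -16, -10, -4, 2, 8, 14, 20, 26}, so |A + A| = 11. Thus K = 11/6. Here |A + A| = 2|A| − 1 = 11, the minimum possible — so K = 11/6 is minimal, which holds iff A is an arithmetic progression.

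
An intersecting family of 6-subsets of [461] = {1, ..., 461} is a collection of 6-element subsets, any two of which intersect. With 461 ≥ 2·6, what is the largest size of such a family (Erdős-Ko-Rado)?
max |F| = C(460, 5) = 167932901592

Erdős-Ko-Rado (1961): when n ≥ 2k, max |F| = C(n−1, k−1). The bound is attained by the star {A : i ∈ A} for any fixed i ∈ [n]. Here C(461−1, 6−1) = C(460, 5) = 167932901592.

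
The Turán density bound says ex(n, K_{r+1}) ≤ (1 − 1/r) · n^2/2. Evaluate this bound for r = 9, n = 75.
Turán density bound = (8/9) · 75^2/2 = 2500

Turán's theorem: ex(n, K_{r+1}) is achieved by the complete r-partite Turán graph T(n, r) with parts as balanced as possible, and is at most (1 − 1/r) · n^2/2. For r = 9, n = 75: the density bound is (8/9) · 5625/2 = 2500. The integer-valued extremum is e(T(75, 9)) = 2499, which is strictly less than the density bound 2500 since 9 ∤ 75 (the parts of T(75, 9) cannot all be equal).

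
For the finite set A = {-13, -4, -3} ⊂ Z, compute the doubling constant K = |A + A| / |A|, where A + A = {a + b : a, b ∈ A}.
K = |A + A| / |A| = 6/3 = 2

Enumerate A + A = {a + b : a, b ∈ A}. With |A| = 3, there are |A|^2 = 9 ordered sum pairs; collecting distinct values, A + A = {-26, -17, -16, -8, -7, -6}, so |A + A| = 6. Thus K = 6/3 = 2. For comparison, the minimum possible |A + A| over all 3-element sets is 2·3 − 1 = 5 (so min K = 5/3), attained only by arithmetic progressions.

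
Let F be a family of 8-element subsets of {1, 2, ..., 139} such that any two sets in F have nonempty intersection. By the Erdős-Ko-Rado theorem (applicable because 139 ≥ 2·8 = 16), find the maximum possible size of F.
max |F| = C(138, 7) = 162021319416

Erdős-Ko-Rado (1961): when n ≥ 2k, max |F| = C(n−1, k−1). The bound is attained by the star {A : i ∈ A} for any fixed i ∈ [n]. Here C(139−1, 8−1) = C(138, 7) = 162021319416.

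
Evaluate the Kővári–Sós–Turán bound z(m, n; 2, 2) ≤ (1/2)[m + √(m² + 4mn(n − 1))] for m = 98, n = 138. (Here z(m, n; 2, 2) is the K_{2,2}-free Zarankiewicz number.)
z(98, 138; 2, 2) ≤ (1/2)[98 + √(98² + 4·98·138·137)] = (1/2)[98 + √7420756] = 1411.0532

Kővári–Sós–Turán: let r_1, ..., r_98 be the row sums and z = Σ r_i the total number of 1s. Each pair of columns can share at most one row with both entries 1 (else a 2×2 all-ones block appears), so Σ_i C(r_i, 2) ≤ C(138, 2) = 9453. By convexity Σ_i C(r_i, 2) ≥ 98·C(z/98, 2) = z(z − 98)/(2·98), giving z² − 98z − 98·138·137 ≤ 0 and hence z ≤ (1/2)[98 + √(9604 + 4·1852788)] = (1/2)[98 + √7420756] ≈ (1/2)(98 + 2724.1065) = 1411.0532.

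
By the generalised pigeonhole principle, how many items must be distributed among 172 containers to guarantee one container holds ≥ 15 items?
n = (15 − 1)·172 + 1 = 2409

By the generalised pigeonhole principle, to guarantee some box contains ≥ r objects we need more than (r − 1) · k objects total. Threshold: n = (r − 1) · k + 1. With r = 15 and k = 172: n = 14 · 172 + 1 = 2408 + 1 = 2409. For n = 2408 = 14 · 172, we can put exactly 14 objects in every box, avoiding 15 in any single one — so 2409 is tight.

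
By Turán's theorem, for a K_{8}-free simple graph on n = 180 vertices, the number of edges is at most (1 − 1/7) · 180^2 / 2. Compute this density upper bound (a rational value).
Turán density bound = (6/7) · 180^2/2 = 97200/7 ≈ 13885.7143

Turán's theorem: ex(n, K_{r+1}) is achieved by the complete r-partite Turán graph T(n, r) with parts as balanced as possible, and is at most (1 − 1/r) · n^2/2. For r = 7, n = 180: the density bound is (6/7) · 32400/2 = 97200/7 ≈ 13885.7143. The integer-valued extremum is e(T(180, 7)) = 13885, which is strictly less than the density bound 97200/7 since 7 ∤ 180 (the parts of T(180, 7) cannot all be equal).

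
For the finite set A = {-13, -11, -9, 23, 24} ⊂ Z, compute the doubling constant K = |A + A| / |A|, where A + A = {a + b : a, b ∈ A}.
K = |A + A| / |A| = 14/5

Enumerate A + A = {a + b : a, b ∈ A}. With |A| = 5, there are |A|^2 = 25 ordered sum pairs; collecting distinct values, A + A = {-26, -24, -22, -20, -18, 10, 11, 12, 13, 14, 15, 46, 47, 48}, so |A + A| = 14. Thus K = 14/5. For comparison, the minimum possible |A + A| over all 5-element sets is 2·5 − 1 = 9 (so min K = 9/5), attained only by arithmetic progressions.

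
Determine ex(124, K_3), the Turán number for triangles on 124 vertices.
ex(124, K_3) = ⌊124^2/4⌋ = 3844

Mantel (1907): a triangle-free graph on n vertices has at most ⌊n^2/4⌋ edges, with equality for the complete bipartite graph K_{⌊n/2⌋, ⌈n/2⌉}. For n = 124: ⌊124^2/4⌋ = ⌊15376/4⌋ = 3844. The extremal graph is K_{62, 62}, which has 62·62 = 3844 edges.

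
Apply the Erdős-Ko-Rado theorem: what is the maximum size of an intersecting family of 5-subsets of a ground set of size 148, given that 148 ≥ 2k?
max |F| = C(147, 4) = 18671940

The Erdős-Ko-Rado theorem states: for n ≥ 2k, an intersecting family of k-subsets of an n-element set has size at most C(n − 1, k − 1), with equality for 'star' families {A ⊆ [n] : |A| = k, i ∈ A} (fix an element i). For n = 148, k = 5: C(147, 4) = 18671940.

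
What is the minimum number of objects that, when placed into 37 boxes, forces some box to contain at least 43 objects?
n = (43 − 1)·37 + 1 = 1555

By the generalised pigeonhole principle, to guarantee some box contains ≥ r objects we need more than (r − 1) · k objects total. Threshold: n = (r − 1) · k + 1. With r = 43 and k = 37: n = 42 · 37 + 1 = 1554 + 1 = 1555. For n = 1554 = 42 · 37, we can put exactly 42 objects in every box, avoiding 43 in any single one — so 1555 is tight.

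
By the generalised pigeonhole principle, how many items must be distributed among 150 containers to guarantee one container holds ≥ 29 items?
n = (29 − 1)·150 + 1 = 4201

By the generalised pigeonhole principle, to guarantee some box contains ≥ r objects we need more than (r − 1) · k objects total. Threshold: n = (r − 1) · k + 1. With r = 29 and k = 150: n = 28 · 150 + 1 = 4200 + 1 = 4201. For n = 4200 = 28 · 150, we can put exactly 28 objects in every box, avoiding 29 in any single one — so 4201 is tight.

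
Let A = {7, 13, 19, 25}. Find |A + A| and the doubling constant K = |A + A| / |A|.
K = |A + A| / |A| = 7/4

Enumerate A + A = {a + b : a, b ∈ A}. With |A| = 4, there are |A|^2 = 16 ordered sum pairs; collecting distinct values, A + A = {14, 20, 26, 32, 38, 44, 50}, so |A + A| = 7. Thus K = 7/4. Here |A + A| = 2|A| − 1 = 7, the minimum possible — so K = 7/4 is minimal, which holds iff A is an arithmetic progression.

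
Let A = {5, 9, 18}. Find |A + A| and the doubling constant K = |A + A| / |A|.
K = |A + A| / |A| = 6/3 = 2

Enumerate A + A = {a + b : a, b ∈ A}. With |A| = 3, there are |A|^2 = 9 ordered sum pairs; collecting distinct values, A + A = {10, 14, 18, 23, 27, 36}, so |A + A| = 6. Thus K = 6/3 = 2. For comparison, the minimum possible |A + A| over all 3-element sets is 2·3 − 1 = 5 (so min K = 5/3), attained only by arithmetic progressions.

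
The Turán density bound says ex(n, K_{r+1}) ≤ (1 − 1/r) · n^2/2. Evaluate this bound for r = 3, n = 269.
Turán density bound = (2/3) · 269^2/2 = 72361/3 ≈ 24120.3333

Turán's theorem: ex(n, K_{r+1}) is achieved by the complete r-partite Turán graph T(n, r) with parts as balanced as possible, and is at most (1 − 1/r) · n^2/2. For r = 3, n = 269: the density bound is (2/3) · 72361/2 = 72361/3 ≈ 24120.3333. The integer-valued extremum is e(T(269, 3)) = 24120, which is strictly less than the density bound 72361/3 since 3 ∤ 269 (the parts of T(269, 3) cannot all be equal).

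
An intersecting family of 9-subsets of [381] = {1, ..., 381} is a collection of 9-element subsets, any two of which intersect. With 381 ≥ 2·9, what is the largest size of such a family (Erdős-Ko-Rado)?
max |F| = C(380, 8) = 10012325956615125

The Erdős-Ko-Rado theorem states: for n ≥ 2k, an intersecting family of k-subsets of an n-element set has size at most C(n − 1, k − 1), with equality for 'star' families {A ⊆ [n] : |A| = k, i ∈ A} (fix an element i). For n = 381, k = 9: C(380, 8) = 10012325956615125.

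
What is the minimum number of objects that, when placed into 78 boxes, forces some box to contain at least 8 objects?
n = (8 − 1)·78 + 1 = 547

By the generalised pigeonhole principle, to guarantee some box contains ≥ r objects we need more than (r − 1) · k objects total. Threshold: n = (r − 1) · k + 1. With r = 8 and k = 78: n = 7 · 78 + 1 = 546 + 1 = 547. For n = 546 = 7 · 78, we can put exactly 7 objects in every box, avoiding 8 in any single one — so 547 is tight.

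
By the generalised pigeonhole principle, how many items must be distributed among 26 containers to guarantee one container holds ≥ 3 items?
n = (3 − 1)·26 + 1 = 53

By the generalised pigeonhole principle, to guarantee some box contains ≥ r objects we need more than (r − 1) · k objects total. Threshold: n = (r − 1) · k + 1. With r = 3 and k = 26: n = 2 · 26 + 1 = 52 + 1 = 53. For n = 52 = 2 · 26, we can put exactly 2 objects in every box, avoiding 3 in any single one — so 53 is tight.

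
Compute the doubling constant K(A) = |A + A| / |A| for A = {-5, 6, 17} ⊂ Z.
K = |A + A| / |A| = 5/3

Enumerate A + A = {a + b : a, b ∈ A}. With |A| = 3, there are |A|^2 = 9 ordered sum pairs; collecting distinct values, A + A = {-10, 1, 12, 23, 34}, so |A + A| = 5. Thus K = 5/3. Here |A + A| = 2|A| − 1 = 5, the minimum possible — so K = 5/3 is minimal, which holds iff A is an arithmetic progression.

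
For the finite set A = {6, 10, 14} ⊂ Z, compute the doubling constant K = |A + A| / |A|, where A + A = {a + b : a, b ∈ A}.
K = |A + A| / |A| = 5/3

Enumerate A + A = {a + b : a, b ∈ A}. With |A| = 3, there are |A|^2 = 9 ordered sum pairs; collecting distinct values, A + A = {12, 16, 20, 24, 28}, so |A + A| = 5. Thus K = 5/3. Here |A + A| = 2|A| − 1 = 5, the minimum possible — so K = 5/3 is minimal, which holds iff A is an arithmetic progression.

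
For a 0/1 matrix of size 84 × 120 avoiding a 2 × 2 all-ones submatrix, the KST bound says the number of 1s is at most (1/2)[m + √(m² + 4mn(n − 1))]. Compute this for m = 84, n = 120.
z(84, 120; 2, 2) ≤ (1/2)[84 + √(84² + 4·84·120·119)] = (1/2)[84 + √4805136] = 1138.031

Kővári–Sós–Turán: let r_1, ..., r_84 be the row sums and z = Σ r_i the total number of 1s. Each pair of columns can share at most one row with both entries 1 (else a 2×2 all-ones block appears), so Σ_i C(r_i, 2) ≤ C(120, 2) = 7140. By convexity Σ_i C(r_i, 2) ≥ 84·C(z/84, 2) = z(z − 84)/(2·84), giving z² − 84z − 84·120·119 ≤ 0 and hence z ≤ (1/2)[84 + √(7056 + 4·1199520)] = (1/2)[84 + √4805136] ≈ (1/2)(84 + 2192.062) = 1138.031.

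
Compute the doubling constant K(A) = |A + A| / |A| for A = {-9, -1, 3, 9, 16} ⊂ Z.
K = |A + A| / |A| = 15/5 = 3

Enumerate A + A = {a + b : a, b ∈ A}. With |A| = 5, there are |A|^2 = 25 ordered sum pairs; collecting distinct values, A + A = {-18, -10, -6, -2, 0, 2, 6, 7, 8, 12, 15, 18, 19, 25, 32}, so |A + A| = 15. Thus K = 15/5 = 3. For comparison, the minimum possible |A + A| over all 5-element sets is 2·5 − 1 = 9 (so min K = 9/5), attained only by arithmetic progressions.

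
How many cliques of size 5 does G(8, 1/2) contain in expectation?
E[# K_5] = C(8, 5) · (1/2)^C(5, 2) = 56 / 2^10 = 7/128 = 0.0546875

For each 5-subset S of vertices (there are C(8, 5) = 56 such S), let X_S = 1 if S induces a K_5 (all C(5, 2) = 10 edges present). Then P(X_S = 1) = (1/2)^10 = 1/1024. By linearity of expectation, E[# K_5] = C(8, 5) · (1/2)^10 = 56 / 1024 = 7/128 = 0.0546875.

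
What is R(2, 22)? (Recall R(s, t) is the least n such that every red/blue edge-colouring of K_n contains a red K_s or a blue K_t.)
R(2, 22) = 22

R(2, k) = k for all k ≥ 2: in a 2-colouring of K_k, either some edge is red (a red K_2) or all edges are blue (a blue K_k). And K_{21} coloured all-blue has no blue K_22, so R(2, 22) > 21. Hence R(2, 22) = 22.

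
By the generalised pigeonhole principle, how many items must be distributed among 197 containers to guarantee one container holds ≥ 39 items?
n = (39 − 1)·197 + 1 = 7487

By the generalised pigeonhole principle, to guarantee some box contains ≥ r objects we need more than (r − 1) · k objects total. Threshold: n = (r − 1) · k + 1. With r = 39 and k = 197: n = 38 · 197 + 1 = 7486 + 1 = 7487. For n = 7486 = 38 · 197, we can put exactly 38 objects in every box, avoiding 39 in any single one — so 7487 is tight.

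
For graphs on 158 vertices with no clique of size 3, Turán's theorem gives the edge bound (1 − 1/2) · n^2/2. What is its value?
Turán density bound = (1/2) · 158^2/2 = 6241

Turán's theorem: ex(n, K_{r+1}) is achieved by the complete r-partite Turán graph T(n, r) with parts as balanced as possible, and is at most (1 − 1/r) · n^2/2. For r = 2, n = 158: the density bound is (1/2) · 24964/2 = 6241. Since 2 ∣ 158, the Turán graph T(158, 2) has parts of equal size 79, and its edge count e(T(158, 2)) = 6241 attains the density bound exactly.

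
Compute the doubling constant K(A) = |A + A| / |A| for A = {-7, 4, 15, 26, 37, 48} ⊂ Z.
K = |A + A| / |A| = 11/6

Enumerate A + A = {a + b : a, b ∈ A}. With |A| = 6, there are |A|^2 = 36 ordered sum pairs; collecting distinct values, A + A = {-14, -3, 8, 19, 30, 41, 52, 63, 74, 85, 96}, so |A + A| = 11. Thus K = 11/6. Here |A + A| = 2|A| − 1 = 11, the minimum possible — so K = 11/6 is minimal, which holds iff A is an arithmetic progression.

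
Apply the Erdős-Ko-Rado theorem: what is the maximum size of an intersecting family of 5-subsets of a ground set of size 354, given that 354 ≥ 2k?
max |F| = C(353, 4) = 636035400

The Erdős-Ko-Rado theorem states: for n ≥ 2k, an intersecting family of k-subsets of an n-element set has size at most C(n − 1, k − 1), with equality for 'star' families {A ⊆ [n] : |A| = k, i ∈ A} (fix an element i). For n = 354, k = 5: C(353, 4) = 636035400.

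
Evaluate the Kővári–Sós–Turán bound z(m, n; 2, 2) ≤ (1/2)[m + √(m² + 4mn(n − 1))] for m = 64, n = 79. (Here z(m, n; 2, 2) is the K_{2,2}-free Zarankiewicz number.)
z(64, 79; 2, 2) ≤ (1/2)[64 + √(64² + 4·64·79·78)] = (1/2)[64 + √1581568] = 660.802

Kővári–Sós–Turán: let r_1, ..., r_64 be the row sums and z = Σ r_i the total number of 1s. Each pair of columns can share at most one row with both entries 1 (else a 2×2 all-ones block appears), so Σ_i C(r_i, 2) ≤ C(79, 2) = 3081. By convexity Σ_i C(r_i, 2) ≥ 64·C(z/64, 2) = z(z − 64)/(2·64), giving z² − 64z − 64·79·78 ≤ 0 and hence z ≤ (1/2)[64 + √(4096 + 4·394368)] = (1/2)[64 + √1581568] ≈ (1/2)(64 + 1257.6041) = 660.802.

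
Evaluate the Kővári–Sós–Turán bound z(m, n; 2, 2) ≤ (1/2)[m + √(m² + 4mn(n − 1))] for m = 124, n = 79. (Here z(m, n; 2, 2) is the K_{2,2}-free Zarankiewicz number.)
z(124, 79; 2, 2) ≤ (1/2)[124 + √(124² + 4·124·79·78)] = (1/2)[124 + √3071728] = 938.3173

Kővári–Sós–Turán: let r_1, ..., r_124 be the row sums and z = Σ r_i the total number of 1s. Each pair of columns can share at most one row with both entries 1 (else a 2×2 all-ones block appears), so Σ_i C(r_i, 2) ≤ C(79, 2) = 3081. By convexity Σ_i C(r_i, 2) ≥ 124·C(z/124, 2) = z(z − 124)/(2·124), giving z² − 124z − 124·79·78 ≤ 0 and hence z ≤ (1/2)[124 + √(15376 + 4·764088)] = (1/2)[124 + √3071728] ≈ (1/2)(124 + 1752.6346) = 938.3173.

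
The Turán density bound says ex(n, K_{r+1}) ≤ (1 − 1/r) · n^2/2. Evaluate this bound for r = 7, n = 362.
Turán density bound = (6/7) · 362^2/2 = 393132/7 ≈ 56161.7143

Turán's theorem: ex(n, K_{r+1}) is achieved by the complete r-partite Turán graph T(n, r) with parts as balanced as possible, and is at most (1 − 1/r) · n^2/2. For r = 7, n = 362: the density bound is (6/7) · 131044/2 = 393132/7 ≈ 56161.7143. The integer-valued extremum is e(T(362, 7)) = 56161, which is strictly less than the density bound 393132/7 since 7 ∤ 362 (the parts of T(362, 7) cannot all be equal).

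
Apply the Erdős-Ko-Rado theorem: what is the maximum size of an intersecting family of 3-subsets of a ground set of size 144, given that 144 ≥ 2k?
max |F| = C(143, 2) = 10153

The Erdős-Ko-Rado theorem states: for n ≥ 2k, an intersecting family of k-subsets of an n-element set has size at most C(n − 1, k − 1), with equality for 'star' families {A ⊆ [n] : |A| = k, i ∈ A} (fix an element i). For n = 144, k = 3: C(143, 2) = 10153.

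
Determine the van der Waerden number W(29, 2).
W(29, 2) = 29 + 1 = 30

A 2-term AP is any pair of integers, so a monochromatic 2-AP exists iff some colour is used at least twice. With 29 colours, the colouring i ↦ i on {1, ..., 29} uses each colour once, avoiding any monochromatic pair, so W(29, 2) > 29. For {1, ..., 30}, pigeonhole forces two integers of the same colour, which form a monochromatic 2-AP. Hence W(29, 2) = 30.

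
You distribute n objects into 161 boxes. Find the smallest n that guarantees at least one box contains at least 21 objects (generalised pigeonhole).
n = (21 − 1)·161 + 1 = 3221

By the generalised pigeonhole principle, to guarantee some box contains ≥ r objects we need more than (r − 1) · k objects total. Threshold: n = (r − 1) · k + 1. With r = 21 and k = 161: n = 20 · 161 + 1 = 3220 + 1 = 3221. For n = 3220 = 20 · 161, we can put exactly 20 objects in every box, avoiding 21 in any single one — so 3221 is tight.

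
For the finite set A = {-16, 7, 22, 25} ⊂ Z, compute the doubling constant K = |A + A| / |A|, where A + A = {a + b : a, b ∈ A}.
K = |A + A| / |A| = 10/4 = 5/2

Enumerate A + A = {a + b : a, b ∈ A}. With |A| = 4, there are |A|^2 = 16 ordered sum pairs; collecting distinct values, A + A = {-32, -9, 6, 9, 14, 29, 32, 44, 47, 50}, so |A + A| = 10. Thus K = 10/4 = 5/2. For comparison, the minimum possible |A + A| over all 4-element sets is 2·4 − 1 = 7 (so min K = 7/4), attained only by arithmetic progressions.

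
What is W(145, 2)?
W(145, 2) = 145 + 1 = 146

A 2-term AP is any pair of integers, so a monochromatic 2-AP exists iff some colour is used at least twice. With 145 colours, the colouring i ↦ i on {1, ..., 145} uses each colour once, avoiding any monochromatic pair, so W(145, 2) > 145. For {1, ..., 146}, pigeonhole forces two integers of the same colour, which form a monochromatic 2-AP. Hence W(145, 2) = 146.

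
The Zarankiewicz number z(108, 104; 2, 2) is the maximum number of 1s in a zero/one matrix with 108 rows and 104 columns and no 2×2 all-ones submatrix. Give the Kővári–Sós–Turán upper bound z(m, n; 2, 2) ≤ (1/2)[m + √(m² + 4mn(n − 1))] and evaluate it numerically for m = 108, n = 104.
z(108, 104; 2, 2) ≤ (1/2)[108 + √(108² + 4·108·104·103)] = (1/2)[108 + √4639248] = 1130.9457

Kővári–Sós–Turán: let r_1, ..., r_108 be the row sums and z = Σ r_i the total number of 1s. Each pair of columns can share at most one row with both entries 1 (else a 2×2 all-ones block appears), so Σ_i C(r_i, 2) ≤ C(104, 2) = 5356. By convexity Σ_i C(r_i, 2) ≥ 108·C(z/108, 2) = z(z − 108)/(2·108), giving z² − 108z − 108·104·103 ≤ 0 and hence z ≤ (1/2)[108 + √(11664 + 4·1156896)] = (1/2)[108 + √4639248] ≈ (1/2)(108 + 2153.8914) = 1130.9457.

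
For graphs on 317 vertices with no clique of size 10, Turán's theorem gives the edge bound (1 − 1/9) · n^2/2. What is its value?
Turán density bound = (8/9) · 317^2/2 = 401956/9 ≈ 44661.7778

Turán's theorem: ex(n, K_{r+1}) is achieved by the complete r-partite Turán graph T(n, r) with parts as balanced as possible, and is at most (1 − 1/r) · n^2/2. For r = 9, n = 317: the density bound is (8/9) · 100489/2 = 401956/9 ≈ 44661.7778. The integer-valued extremum is e(T(317, 9)) = 44661, which is strictly less than the density bound 401956/9 since 9 ∤ 317 (the parts of T(317, 9) cannot all be equal).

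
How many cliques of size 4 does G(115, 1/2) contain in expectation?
E[# K_4] = C(115, 4) · (1/2)^C(4, 2) = 6913340 / 2^6 = 1728335/16 = 108020.9375

For each 4-subset S of vertices (there are C(115, 4) = 6913340 such S), let X_S = 1 if S induces a K_4 (all C(4, 2) = 6 edges present). Then P(X_S = 1) = (1/2)^6 = 1/64. By linearity of expectation, E[# K_4] = C(115, 4) · (1/2)^6 = 6913340 / 64 = 1728335/16 = 108020.9375.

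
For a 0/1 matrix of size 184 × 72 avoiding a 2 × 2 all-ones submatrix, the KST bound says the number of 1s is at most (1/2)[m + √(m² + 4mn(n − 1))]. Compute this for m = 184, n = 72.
z(184, 72; 2, 2) ≤ (1/2)[184 + √(184² + 4·184·72·71)] = (1/2)[184 + √3796288] = 1066.2033

Kővári–Sós–Turán: let r_1, ..., r_184 be the row sums and z = Σ r_i the total number of 1s. Each pair of columns can share at most one row with both entries 1 (else a 2×2 all-ones block appears), so Σ_i C(r_i, 2) ≤ C(72, 2) = 2556. By convexity Σ_i C(r_i, 2) ≥ 184·C(z/184, 2) = z(z − 184)/(2·184), giving z² − 184z − 184·72·71 ≤ 0 and hence z ≤ (1/2)[184 + √(33856 + 4·940608)] = (1/2)[184 + √3796288] ≈ (1/2)(184 + 1948.4065) = 1066.2033.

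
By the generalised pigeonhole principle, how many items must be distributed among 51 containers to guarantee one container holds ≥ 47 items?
n = (47 − 1)·51 + 1 = 2347

By the generalised pigeonhole principle, to guarantee some box contains ≥ r objects we need more than (r − 1) · k objects total. Threshold: n = (r − 1) · k + 1. With r = 47 and k = 51: n = 46 · 51 + 1 = 2346 + 1 = 2347. For n = 2346 = 46 · 51, we can put exactly 46 objects in every box, avoiding 47 in any single one — so 2347 is tight.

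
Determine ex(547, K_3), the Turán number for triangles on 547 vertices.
ex(547, K_3) = ⌊547^2/4⌋ = 74802

Mantel (1907): a triangle-free graph on n vertices has at most ⌊n^2/4⌋ edges, with equality for the complete bipartite graph K_{⌊n/2⌋, ⌈n/2⌉}. For n = 547: ⌊547^2/4⌋ = ⌊299209/4⌋ = 74802. The extremal graph is K_{273, 274}, which has 273·274 = 74802 edges.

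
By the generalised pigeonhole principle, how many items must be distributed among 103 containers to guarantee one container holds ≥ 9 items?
n = (9 − 1)·103 + 1 = 825

By the generalised pigeonhole principle, to guarantee some box contains ≥ r objects we need more than (r − 1) · k objects total. Threshold: n = (r − 1) · k + 1. With r = 9 and k = 103: n = 8 · 103 + 1 = 824 + 1 = 825. For n = 824 = 8 · 103, we can put exactly 8 objects in every box, avoiding 9 in any single one — so 825 is tight.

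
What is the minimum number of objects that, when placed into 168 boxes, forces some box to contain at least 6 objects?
n = (6 − 1)·168 + 1 = 841

By the generalised pigeonhole principle, to guarantee some box contains ≥ r objects we need more than (r − 1) · k objects total. Threshold: n = (r − 1) · k + 1. With r = 6 and k = 168: n = 5 · 168 + 1 = 840 + 1 = 841. For n = 840 = 5 · 168, we can put exactly 5 objects in every box, avoiding 6 in any single one — so 841 is tight.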